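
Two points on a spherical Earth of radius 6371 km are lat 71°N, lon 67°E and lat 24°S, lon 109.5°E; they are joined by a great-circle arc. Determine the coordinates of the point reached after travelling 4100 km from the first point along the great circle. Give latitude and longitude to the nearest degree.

≈ lat 37°N, lon 95°E

Write both endpoints as unit vectors p₁, p₂ with components (cos φ cos λ, cos φ sin λ, sin φ).
The central angle between the endpoints is δ = arccos(p₁·p₂) ≈ 1.737 rad (99.5°). The total great-circle distance is δ·R ≈ 1.737 × 6371 ≈ 11065 km, so the target fraction is f = 4100/11065 ≈ 0.371.
Interpolate at f ≈ 0.371 with slerp weights a = sin((1−f)δ)/sin δ ≈ 0.901, b = sin(fδ)/sin δ ≈ 0.608.
p = a·p₁ + b·p₂ ≈ (-0.071, 0.794, 0.604); φ = arcsin(p_z) ≈ 37.16°, λ = atan2(p_y, p_x) ≈ 95.11°.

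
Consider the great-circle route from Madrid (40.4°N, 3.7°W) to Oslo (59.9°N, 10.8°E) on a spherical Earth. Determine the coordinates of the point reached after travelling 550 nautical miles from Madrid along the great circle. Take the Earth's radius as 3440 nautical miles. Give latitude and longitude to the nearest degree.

≈ 49°N, 1°E

Convert each endpoint to a unit vector on the sphere (x = cos φ cos λ, y = cos φ sin λ, z = sin φ).
The central angle between the endpoints is δ = arccos(p₁·p₂) ≈ 0.375 rad (21.5°). The total great-circle distance is δ·R ≈ 0.375 × 3440 ≈ 1290 nmi, so the target fraction is f = 550/1290 ≈ 0.426.
Interpolate at f ≈ 0.426 with slerp weights a = sin((1−f)δ)/sin δ ≈ 0.583, b = sin(fδ)/sin δ ≈ 0.435.
p = a·p₁ + b·p₂ ≈ (0.657, 0.012, 0.754); φ = arcsin(p_z) ≈ 48.92°, λ = atan2(p_y, p_x) ≈ 1.06°.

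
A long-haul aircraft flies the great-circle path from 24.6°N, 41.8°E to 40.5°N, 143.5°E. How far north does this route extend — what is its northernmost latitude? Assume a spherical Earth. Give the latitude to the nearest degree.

≈ 47°N

The great circle lies in the plane with unit normal n̂ = (p₁ × p₂)/|p₁ × p₂|.
Here n̂_z ≈ +0.683; the vertex latitude is φ_max = arccos|n̂_z| ≈ 46.9°.
Check via Clairaut: cos φ_max = |cos φ₁| · sin C = cos(24.6°)·sin(48.7°) ≈ 0.683, again giving ≈ 46.9°.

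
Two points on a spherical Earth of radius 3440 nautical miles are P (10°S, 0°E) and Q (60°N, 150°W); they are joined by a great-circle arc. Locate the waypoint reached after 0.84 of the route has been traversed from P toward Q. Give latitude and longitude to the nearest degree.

Convert each endpoint to a unit vector on the sphere (x = cos φ cos λ, y = cos φ sin λ, z = sin φ).
The central angle between the endpoints is δ = arccos(p₁·p₂) ≈ 2.186 rad (125.2°).
Interpolate at f = 0.84 with slerp weights a = sin((1−f)δ)/sin δ ≈ 0.419, b = sin(fδ)/sin δ ≈ 1.181.
p = a·p₁ + b·p₂ ≈ (-0.099, -0.295, 0.950); φ = arcsin(p_z) ≈ 71.86°, λ = atan2(p_y, p_x) ≈ -108.45°.

≈ (72°N, 108°W)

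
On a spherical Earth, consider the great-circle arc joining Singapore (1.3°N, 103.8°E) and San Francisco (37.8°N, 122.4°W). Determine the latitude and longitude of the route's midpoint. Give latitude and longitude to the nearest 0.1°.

The haversine formula gives a central angle δ ≈ 2.133 rad (122.2°) between the endpoints.
Interpolate at f = 1/2 with slerp weights a = sin((1−f)δ)/sin δ ≈ 1.035, b = sin(fδ)/sin δ ≈ 1.035.
p = a·p₁ + b·p₂ ≈ (-0.685, 0.314, 0.658); φ = arcsin(p_z) ≈ 41.11°, λ = atan2(p_y, p_x) ≈ 155.35°.

≈ 41.1°N, 155.3°E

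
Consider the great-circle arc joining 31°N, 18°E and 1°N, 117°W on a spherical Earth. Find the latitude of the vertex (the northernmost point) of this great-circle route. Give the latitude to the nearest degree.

≈ 41°N

The great circle lies in the plane with unit normal n̂ = (p₁ × p₂)/|p₁ × p₂|.
Here n̂_z ≈ -0.755; the vertex latitude is φ_max = arccos|n̂_z| ≈ 40.9°.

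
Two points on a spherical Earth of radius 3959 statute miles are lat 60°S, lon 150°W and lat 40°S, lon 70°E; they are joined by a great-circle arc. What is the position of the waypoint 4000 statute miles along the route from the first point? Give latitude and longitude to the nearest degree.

≈ lat 56°S, lon 80°E

Convert each endpoint to a unit vector on the sphere (x = cos φ cos λ, y = cos φ sin λ, z = sin φ).
The central angle between the endpoints is δ = arccos(p₁·p₂) ≈ 1.304 rad (74.7°). The total great-circle distance is δ·R ≈ 1.304 × 3959 ≈ 5164 mi, so the target fraction is f = 4000/5164 ≈ 0.775.
Interpolate at f ≈ 0.775 with slerp weights a = sin((1−f)δ)/sin δ ≈ 0.300, b = sin(fδ)/sin δ ≈ 0.878.
p = a·p₁ + b·p₂ ≈ (0.100, 0.557, -0.825); φ = arcsin(p_z) ≈ -55.54°, λ = atan2(p_y, p_x) ≈ 79.83°.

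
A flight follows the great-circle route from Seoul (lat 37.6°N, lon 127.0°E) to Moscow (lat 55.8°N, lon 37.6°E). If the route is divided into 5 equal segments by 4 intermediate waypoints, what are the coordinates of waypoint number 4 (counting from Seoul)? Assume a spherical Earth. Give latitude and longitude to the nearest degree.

≈ lat 59°N, lon 59°E

From cos δ = sin φ₁ sin φ₂ + cos φ₁ cos φ₂ cos Δλ, the central angle is δ ≈ 1.036 rad (59.4°).
Interpolate at f = 4/5 with slerp weights a = sin((1−f)δ)/sin δ ≈ 0.239, b = sin(fδ)/sin δ ≈ 0.857.
p = a·p₁ + b·p₂ ≈ (0.268, 0.445, 0.855); φ = arcsin(p_z) ≈ 58.71°, λ = atan2(p_y, p_x) ≈ 58.99°.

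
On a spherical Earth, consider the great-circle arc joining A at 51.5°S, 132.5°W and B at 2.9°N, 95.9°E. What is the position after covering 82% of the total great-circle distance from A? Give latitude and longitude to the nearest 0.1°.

Convert each endpoint to a unit vector on the sphere (x = cos φ cos λ, y = cos φ sin λ, z = sin φ).
The central angle between the endpoints is δ = arccos(p₁·p₂) ≈ 2.040 rad (116.9°).
Interpolate at f = 0.82 with slerp weights a = sin((1−f)δ)/sin δ ≈ 0.403, b = sin(fδ)/sin δ ≈ 1.115.
p = a·p₁ + b·p₂ ≈ (-0.284, 0.923, -0.259); φ = arcsin(p_z) ≈ -14.99°, λ = atan2(p_y, p_x) ≈ 107.09°.

≈ 15.0°S, 107.1°E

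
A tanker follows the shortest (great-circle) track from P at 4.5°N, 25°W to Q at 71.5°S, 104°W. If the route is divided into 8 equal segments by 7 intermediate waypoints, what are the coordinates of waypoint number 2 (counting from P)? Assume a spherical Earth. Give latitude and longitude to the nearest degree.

≈ 17°S, 32°W

Write both endpoints as unit vectors p₁, p₂ with components (cos φ cos λ, cos φ sin λ, sin φ).
The central angle between the endpoints is δ = arccos(p₁·p₂) ≈ 1.585 rad (90.8°).
Interpolate at f = 2/8 with slerp weights a = sin((1−f)δ)/sin δ ≈ 0.928, b = sin(fδ)/sin δ ≈ 0.386.
p = a·p₁ + b·p₂ ≈ (0.809, -0.510, -0.293); φ = arcsin(p_z) ≈ -17.05°, λ = atan2(p_y, p_x) ≈ -32.22°.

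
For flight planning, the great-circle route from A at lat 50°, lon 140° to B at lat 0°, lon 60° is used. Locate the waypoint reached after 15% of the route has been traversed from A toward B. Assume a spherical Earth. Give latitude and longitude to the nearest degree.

Write both endpoints as unit vectors p₁, p₂ with components (cos φ cos λ, cos φ sin λ, sin φ).
The central angle between the endpoints is δ = arccos(p₁·p₂) ≈ 1.459 rad (83.6°).
Interpolate at f = 0.15 with slerp weights a = sin((1−f)δ)/sin δ ≈ 0.952, b = sin(fδ)/sin δ ≈ 0.218.
p = a·p₁ + b·p₂ ≈ (-0.359, 0.582, 0.729); φ = arcsin(p_z) ≈ 46.81°, λ = atan2(p_y, p_x) ≈ 121.68°.

≈ lat 47°, lon 122°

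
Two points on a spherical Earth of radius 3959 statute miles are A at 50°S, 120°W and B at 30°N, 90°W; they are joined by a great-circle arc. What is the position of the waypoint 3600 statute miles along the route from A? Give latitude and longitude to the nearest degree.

Write both endpoints as unit vectors p₁, p₂ with components (cos φ cos λ, cos φ sin λ, sin φ).
The central angle between the endpoints is δ = arccos(p₁·p₂) ≈ 1.472 rad (84.3°). The total great-circle distance is δ·R ≈ 1.472 × 3959 ≈ 5826 mi, so the target fraction is f = 3600/5826 ≈ 0.618.
Interpolate at f ≈ 0.618 with slerp weights a = sin((1−f)δ)/sin δ ≈ 0.536, b = sin(fδ)/sin δ ≈ 0.793.
p = a·p₁ + b·p₂ ≈ (-0.172, -0.985, -0.014); φ = arcsin(p_z) ≈ -0.80°, λ = atan2(p_y, p_x) ≈ -99.92°.

≈ 1°S, 100°W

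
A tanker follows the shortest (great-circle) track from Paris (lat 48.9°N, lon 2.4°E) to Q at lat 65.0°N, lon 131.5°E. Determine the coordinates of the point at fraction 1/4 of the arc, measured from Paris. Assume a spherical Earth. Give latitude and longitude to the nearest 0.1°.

≈ lat 62.2°N, lon 14.5°E

From cos δ = sin φ₁ sin φ₂ + cos φ₁ cos φ₂ cos Δλ, the central angle is δ ≈ 1.038 rad (59.5°).
Interpolate at f = 1/4 with slerp weights a = sin((1−f)δ)/sin δ ≈ 0.815, b = sin(fδ)/sin δ ≈ 0.298.
p = a·p₁ + b·p₂ ≈ (0.452, 0.117, 0.884); φ = arcsin(p_z) ≈ 62.17°, λ = atan2(p_y, p_x) ≈ 14.48°.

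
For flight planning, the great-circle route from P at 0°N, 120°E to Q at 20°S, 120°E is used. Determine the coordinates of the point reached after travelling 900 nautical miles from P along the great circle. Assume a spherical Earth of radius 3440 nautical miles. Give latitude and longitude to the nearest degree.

≈ 15°S, 120°E

From cos δ = sin φ₁ sin φ₂ + cos φ₁ cos φ₂ cos Δλ, the central angle is δ ≈ 0.349 rad (20.0°). The total great-circle distance is δ·R ≈ 0.349 × 3440 ≈ 1201 nmi, so the target fraction is f = 900/1201 ≈ 0.750.
Interpolate at f ≈ 0.750 with slerp weights a = sin((1−f)δ)/sin δ ≈ 0.255, b = sin(fδ)/sin δ ≈ 0.756.
p = a·p₁ + b·p₂ ≈ (-0.483, 0.837, -0.259); φ = arcsin(p_z) ≈ -14.99°, λ = atan2(p_y, p_x) ≈ 120.00°.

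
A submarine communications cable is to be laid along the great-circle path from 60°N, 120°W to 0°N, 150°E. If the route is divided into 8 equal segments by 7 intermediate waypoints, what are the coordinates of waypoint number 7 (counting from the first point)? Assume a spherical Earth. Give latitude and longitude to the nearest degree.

≈ 10°N, 156°E

Convert each endpoint to a unit vector on the sphere (x = cos φ cos λ, y = cos φ sin λ, z = sin φ).
The central angle between the endpoints is δ = arccos(p₁·p₂) ≈ 1.571 rad (90.0°).
Interpolate at f = 7/8 with slerp weights a = sin((1−f)δ)/sin δ ≈ 0.195, b = sin(fδ)/sin δ ≈ 0.981.
p = a·p₁ + b·p₂ ≈ (-0.898, 0.406, 0.169); φ = arcsin(p_z) ≈ 9.73°, λ = atan2(p_y, p_x) ≈ 155.68°.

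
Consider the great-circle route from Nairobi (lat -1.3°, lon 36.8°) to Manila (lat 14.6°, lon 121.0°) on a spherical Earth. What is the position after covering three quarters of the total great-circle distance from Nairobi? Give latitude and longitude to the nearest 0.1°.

≈ lat 12.6°, lon 99.3°

The haversine formula gives a central angle δ ≈ 1.479 rad (84.7°) between the endpoints.
Interpolate at f = 3/4 with slerp weights a = sin((1−f)δ)/sin δ ≈ 0.363, b = sin(fδ)/sin δ ≈ 0.899.
p = a·p₁ + b·p₂ ≈ (-0.158, 0.963, 0.218); φ = arcsin(p_z) ≈ 12.61°, λ = atan2(p_y, p_x) ≈ 99.30°.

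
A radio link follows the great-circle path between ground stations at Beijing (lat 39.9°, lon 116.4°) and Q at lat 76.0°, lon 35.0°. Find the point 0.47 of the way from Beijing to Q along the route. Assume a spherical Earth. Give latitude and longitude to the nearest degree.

≈ lat 61°, lon 101°

From cos δ = sin φ₁ sin φ₂ + cos φ₁ cos φ₂ cos Δλ, the central angle is δ ≈ 0.863 rad (49.4°).
Interpolate at f = 0.47 with slerp weights a = sin((1−f)δ)/sin δ ≈ 0.581, b = sin(fδ)/sin δ ≈ 0.519.
p = a·p₁ + b·p₂ ≈ (-0.095, 0.471, 0.877); φ = arcsin(p_z) ≈ 61.25°, λ = atan2(p_y, p_x) ≈ 101.43°.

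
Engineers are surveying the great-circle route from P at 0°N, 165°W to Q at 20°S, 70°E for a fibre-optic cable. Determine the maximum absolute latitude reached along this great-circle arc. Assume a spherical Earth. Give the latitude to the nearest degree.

≈ 24°S

The great circle lies in the plane with unit normal n̂ = (p₁ × p₂)/|p₁ × p₂|.
Here n̂_z ≈ -0.914; the vertex latitude is φ_max = arccos|n̂_z| ≈ 24.0°.
Check via Clairaut: cos φ_max = |cos φ₁| · sin C = cos(0.0°)·sin(114.0°) ≈ 0.914, again giving ≈ 24.0°.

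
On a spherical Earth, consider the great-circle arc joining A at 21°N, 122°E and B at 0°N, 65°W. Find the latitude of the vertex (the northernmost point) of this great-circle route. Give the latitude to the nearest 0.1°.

≈ 72.4°N

The great circle lies in the plane with unit normal n̂ = (p₁ × p₂)/|p₁ × p₂|.
Here n̂_z ≈ +0.303; the vertex latitude is φ_max = arccos|n̂_z| ≈ 72.4°.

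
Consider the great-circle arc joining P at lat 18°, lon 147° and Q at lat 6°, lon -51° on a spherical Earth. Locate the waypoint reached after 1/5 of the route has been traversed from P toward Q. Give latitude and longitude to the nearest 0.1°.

The haversine formula gives a central angle δ ≈ 2.620 rad (150.1°) between the endpoints.
Interpolate at f = 1/5 with slerp weights a = sin((1−f)δ)/sin δ ≈ 1.737, b = sin(fδ)/sin δ ≈ 1.005.
p = a·p₁ + b·p₂ ≈ (-0.757, 0.123, 0.642); φ = arcsin(p_z) ≈ 39.94°, λ = atan2(p_y, p_x) ≈ 170.76°.

≈ lat 39.9°, lon 170.8°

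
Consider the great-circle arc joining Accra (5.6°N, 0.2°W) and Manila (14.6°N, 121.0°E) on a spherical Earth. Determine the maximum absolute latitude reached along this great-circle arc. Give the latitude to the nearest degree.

The great circle lies in the plane with unit normal n̂ = (p₁ × p₂)/|p₁ × p₂|.
Here n̂_z ≈ +0.936; the vertex latitude is φ_max = arccos|n̂_z| ≈ 20.7°.
Check via Clairaut: cos φ_max = |cos φ₁| · sin C = cos(5.6°)·sin(70.1°) ≈ 0.936, again giving ≈ 20.7°.

≈ 21°N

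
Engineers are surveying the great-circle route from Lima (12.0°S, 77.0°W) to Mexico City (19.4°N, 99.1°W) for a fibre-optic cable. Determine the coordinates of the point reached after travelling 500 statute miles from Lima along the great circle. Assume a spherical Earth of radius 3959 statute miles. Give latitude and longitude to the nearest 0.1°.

≈ 6.0°S, 81.2°W

Write both endpoints as unit vectors p₁, p₂ with components (cos φ cos λ, cos φ sin λ, sin φ).
The central angle between the endpoints is δ = arccos(p₁·p₂) ≈ 0.667 rad (38.2°). The total great-circle distance is δ·R ≈ 0.667 × 3959 ≈ 2640 mi, so the target fraction is f = 500/2640 ≈ 0.189.
Interpolate at f ≈ 0.189 with slerp weights a = sin((1−f)δ)/sin δ ≈ 0.832, b = sin(fδ)/sin δ ≈ 0.204.
p = a·p₁ + b·p₂ ≈ (0.153, -0.983, -0.105); φ = arcsin(p_z) ≈ -6.05°, λ = atan2(p_y, p_x) ≈ -81.17°.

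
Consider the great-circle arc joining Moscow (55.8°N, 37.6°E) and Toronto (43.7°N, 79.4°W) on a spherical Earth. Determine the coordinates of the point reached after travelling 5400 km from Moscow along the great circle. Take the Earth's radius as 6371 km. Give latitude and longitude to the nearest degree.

≈ 58°N, 60°W

Convert each endpoint to a unit vector on the sphere (x = cos φ cos λ, y = cos φ sin λ, z = sin φ).
The central angle between the endpoints is δ = arccos(p₁·p₂) ≈ 1.173 rad (67.2°). The total great-circle distance is δ·R ≈ 1.173 × 6371 ≈ 7476 km, so the target fraction is f = 5400/7476 ≈ 0.722.
Interpolate at f ≈ 0.722 with slerp weights a = sin((1−f)δ)/sin δ ≈ 0.347, b = sin(fδ)/sin δ ≈ 0.813.
p = a·p₁ + b·p₂ ≈ (0.263, -0.459, 0.849); φ = arcsin(p_z) ≈ 58.09°, λ = atan2(p_y, p_x) ≈ -60.19°.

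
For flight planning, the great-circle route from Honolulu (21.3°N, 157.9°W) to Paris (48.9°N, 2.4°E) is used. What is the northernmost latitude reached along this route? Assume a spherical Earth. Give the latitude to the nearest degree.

The great circle lies in the plane with unit normal n̂ = (p₁ × p₂)/|p₁ × p₂|.
Here n̂_z ≈ +0.217; the vertex latitude is φ_max = arccos|n̂_z| ≈ 77.5°.
Check via Clairaut: cos φ_max = |cos φ₁| · sin C = cos(21.3°)·sin(13.4°) ≈ 0.217, again giving ≈ 77.5°.

≈ 77°N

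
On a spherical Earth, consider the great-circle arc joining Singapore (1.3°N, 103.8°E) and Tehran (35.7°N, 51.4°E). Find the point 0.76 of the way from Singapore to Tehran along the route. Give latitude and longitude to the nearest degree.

Convert each endpoint to a unit vector on the sphere (x = cos φ cos λ, y = cos φ sin λ, z = sin φ).
The central angle between the endpoints is δ = arccos(p₁·p₂) ≈ 1.037 rad (59.4°).
Interpolate at f = 0.76 with slerp weights a = sin((1−f)δ)/sin δ ≈ 0.286, b = sin(fδ)/sin δ ≈ 0.824.
p = a·p₁ + b·p₂ ≈ (0.349, 0.801, 0.487); φ = arcsin(p_z) ≈ 29.15°, λ = atan2(p_y, p_x) ≈ 66.44°.

≈ 29°N, 66°E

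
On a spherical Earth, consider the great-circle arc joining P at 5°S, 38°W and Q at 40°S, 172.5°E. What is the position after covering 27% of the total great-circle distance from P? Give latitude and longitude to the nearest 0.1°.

The haversine formula gives a central angle δ ≈ 2.216 rad (127.0°) between the endpoints.
Interpolate at f = 0.27 with slerp weights a = sin((1−f)δ)/sin δ ≈ 1.250, b = sin(fδ)/sin δ ≈ 0.705.
p = a·p₁ + b·p₂ ≈ (0.446, -0.696, -0.562); φ = arcsin(p_z) ≈ -34.21°, λ = atan2(p_y, p_x) ≈ -57.36°.

≈ 34.2°S, 57.4°W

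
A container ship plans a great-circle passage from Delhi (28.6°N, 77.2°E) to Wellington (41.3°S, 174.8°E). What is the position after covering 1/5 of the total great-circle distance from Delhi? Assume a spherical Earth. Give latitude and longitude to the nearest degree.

≈ (14°N, 96°E)

Write both endpoints as unit vectors p₁, p₂ with components (cos φ cos λ, cos φ sin λ, sin φ).
The central angle between the endpoints is δ = arccos(p₁·p₂) ≈ 1.986 rad (113.8°).
Interpolate at f = 1/5 with slerp weights a = sin((1−f)δ)/sin δ ≈ 1.093, b = sin(fδ)/sin δ ≈ 0.423.
p = a·p₁ + b·p₂ ≈ (-0.104, 0.964, 0.244); φ = arcsin(p_z) ≈ 14.13°, λ = atan2(p_y, p_x) ≈ 96.14°.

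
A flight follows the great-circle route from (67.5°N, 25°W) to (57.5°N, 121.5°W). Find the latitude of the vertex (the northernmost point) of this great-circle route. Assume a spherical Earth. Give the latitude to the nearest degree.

The great circle lies in the plane with unit normal n̂ = (p₁ × p₂)/|p₁ × p₂|.
Here n̂_z ≈ -0.312; the vertex latitude is φ_max = arccos|n̂_z| ≈ 71.8°.
Check via Clairaut: cos φ_max = |cos φ₁| · sin C = cos(67.5°)·sin(54.6°) ≈ 0.312, again giving ≈ 71.8°.

≈ 72°N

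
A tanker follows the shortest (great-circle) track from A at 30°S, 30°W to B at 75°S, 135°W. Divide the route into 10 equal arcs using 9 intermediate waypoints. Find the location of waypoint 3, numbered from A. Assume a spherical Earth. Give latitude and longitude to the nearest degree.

≈ 48°S, 38°W

Convert each endpoint to a unit vector on the sphere (x = cos φ cos λ, y = cos φ sin λ, z = sin φ).
The central angle between the endpoints is δ = arccos(p₁·p₂) ≈ 1.132 rad (64.9°).
Interpolate at f = 3/10 with slerp weights a = sin((1−f)δ)/sin δ ≈ 0.787, b = sin(fδ)/sin δ ≈ 0.368.
p = a·p₁ + b·p₂ ≈ (0.523, -0.408, -0.749); φ = arcsin(p_z) ≈ -48.48°, λ = atan2(p_y, p_x) ≈ -37.98°.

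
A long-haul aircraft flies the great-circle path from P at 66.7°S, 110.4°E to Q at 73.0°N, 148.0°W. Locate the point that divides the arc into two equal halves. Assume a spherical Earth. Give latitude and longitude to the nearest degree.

Convert each endpoint to a unit vector on the sphere (x = cos φ cos λ, y = cos φ sin λ, z = sin φ).
The central angle between the endpoints is δ = arccos(p₁·p₂) ≈ 2.694 rad (154.4°).
Interpolate at f = 1/2 with slerp weights a = sin((1−f)δ)/sin δ ≈ 2.254, b = sin(fδ)/sin δ ≈ 2.254.
p = a·p₁ + b·p₂ ≈ (-0.870, 0.486, 0.085); φ = arcsin(p_z) ≈ 4.89°, λ = atan2(p_y, p_x) ≈ 150.78°.

≈ 5°N, 151°E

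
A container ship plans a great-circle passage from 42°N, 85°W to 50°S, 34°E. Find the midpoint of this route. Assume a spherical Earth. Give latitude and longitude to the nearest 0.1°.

Convert each endpoint to a unit vector on the sphere (x = cos φ cos λ, y = cos φ sin λ, z = sin φ).
The central angle between the endpoints is δ = arccos(p₁·p₂) ≈ 2.410 rad (138.1°).
Interpolate at f = 1/2 with slerp weights a = sin((1−f)δ)/sin δ ≈ 1.398, b = sin(fδ)/sin δ ≈ 1.398.
p = a·p₁ + b·p₂ ≈ (0.836, -0.532, -0.135); φ = arcsin(p_z) ≈ -7.79°, λ = atan2(p_y, p_x) ≈ -32.51°.

≈ 7.8°S, 32.5°W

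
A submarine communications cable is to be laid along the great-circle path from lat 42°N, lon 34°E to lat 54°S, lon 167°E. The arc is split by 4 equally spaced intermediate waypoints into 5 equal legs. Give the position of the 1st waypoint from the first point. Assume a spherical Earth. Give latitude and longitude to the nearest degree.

Write both endpoints as unit vectors p₁, p₂ with components (cos φ cos λ, cos φ sin λ, sin φ).
The central angle between the endpoints is δ = arccos(p₁·p₂) ≈ 2.567 rad (147.1°).
Interpolate at f = 1/5 with slerp weights a = sin((1−f)δ)/sin δ ≈ 1.629, b = sin(fδ)/sin δ ≈ 0.903.
p = a·p₁ + b·p₂ ≈ (0.486, 0.796, 0.359); φ = arcsin(p_z) ≈ 21.06°, λ = atan2(p_y, p_x) ≈ 58.58°.

≈ lat 21°N, lon 59°E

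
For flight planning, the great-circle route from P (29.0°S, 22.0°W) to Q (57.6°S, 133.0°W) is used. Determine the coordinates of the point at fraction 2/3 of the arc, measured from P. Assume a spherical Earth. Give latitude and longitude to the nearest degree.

The haversine formula gives a central angle δ ≈ 1.327 rad (76.0°) between the endpoints.
Interpolate at f = 2/3 with slerp weights a = sin((1−f)δ)/sin δ ≈ 0.441, b = sin(fδ)/sin δ ≈ 0.797.
p = a·p₁ + b·p₂ ≈ (0.066, -0.457, -0.887); φ = arcsin(p_z) ≈ -62.50°, λ = atan2(p_y, p_x) ≈ -81.74°.

≈ (63°S, 82°W)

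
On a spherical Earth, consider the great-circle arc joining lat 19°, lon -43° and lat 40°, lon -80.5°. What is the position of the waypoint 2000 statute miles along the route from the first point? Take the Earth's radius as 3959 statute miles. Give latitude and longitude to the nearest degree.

≈ lat 36°, lon -70°

From cos δ = sin φ₁ sin φ₂ + cos φ₁ cos φ₂ cos Δλ, the central angle is δ ≈ 0.670 rad (38.4°). The total great-circle distance is δ·R ≈ 0.670 × 3959 ≈ 2652 mi, so the target fraction is f = 2000/2652 ≈ 0.754.
Interpolate at f ≈ 0.754 with slerp weights a = sin((1−f)δ)/sin δ ≈ 0.264, b = sin(fδ)/sin δ ≈ 0.779.
p = a·p₁ + b·p₂ ≈ (0.281, -0.759, 0.587); φ = arcsin(p_z) ≈ 35.94°, λ = atan2(p_y, p_x) ≈ -69.68°.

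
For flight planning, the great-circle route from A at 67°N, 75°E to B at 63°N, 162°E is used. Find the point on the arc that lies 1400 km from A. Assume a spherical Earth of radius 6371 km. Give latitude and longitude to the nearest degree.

Write both endpoints as unit vectors p₁, p₂ with components (cos φ cos λ, cos φ sin λ, sin φ).
The central angle between the endpoints is δ = arccos(p₁·p₂) ≈ 0.593 rad (34.0°). The total great-circle distance is δ·R ≈ 0.593 × 6371 ≈ 3776 km, so the target fraction is f = 1400/3776 ≈ 0.371.
Interpolate at f ≈ 0.371 with slerp weights a = sin((1−f)δ)/sin δ ≈ 0.652, b = sin(fδ)/sin δ ≈ 0.390.
p = a·p₁ + b·p₂ ≈ (-0.103, 0.301, 0.948); φ = arcsin(p_z) ≈ 71.46°, λ = atan2(p_y, p_x) ≈ 108.82°.

≈ 71°N, 109°E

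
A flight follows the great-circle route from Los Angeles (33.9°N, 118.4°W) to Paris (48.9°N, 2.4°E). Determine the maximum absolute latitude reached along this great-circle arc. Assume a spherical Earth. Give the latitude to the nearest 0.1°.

The great circle lies in the plane with unit normal n̂ = (p₁ × p₂)/|p₁ × p₂|.
Here n̂_z ≈ +0.473; the vertex latitude is φ_max = arccos|n̂_z| ≈ 61.7°.
Check via Clairaut: cos φ_max = |cos φ₁| · sin C = cos(33.9°)·sin(34.8°) ≈ 0.473, again giving ≈ 61.7°.

≈ 61.7°N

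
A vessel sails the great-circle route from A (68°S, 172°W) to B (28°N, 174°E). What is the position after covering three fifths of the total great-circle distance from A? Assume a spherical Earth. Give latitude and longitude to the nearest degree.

≈ (10°S, 177°E)

Convert each endpoint to a unit vector on the sphere (x = cos φ cos λ, y = cos φ sin λ, z = sin φ).
The central angle between the endpoints is δ = arccos(p₁·p₂) ≈ 1.685 rad (96.6°).
Interpolate at f = 3/5 with slerp weights a = sin((1−f)δ)/sin δ ≈ 0.628, b = sin(fδ)/sin δ ≈ 0.853.
p = a·p₁ + b·p₂ ≈ (-0.982, 0.046, -0.182); φ = arcsin(p_z) ≈ -10.49°, λ = atan2(p_y, p_x) ≈ 177.32°.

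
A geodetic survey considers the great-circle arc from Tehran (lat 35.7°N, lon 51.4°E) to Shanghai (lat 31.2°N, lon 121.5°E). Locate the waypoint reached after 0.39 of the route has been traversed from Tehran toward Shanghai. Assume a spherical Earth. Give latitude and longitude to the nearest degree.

Write both endpoints as unit vectors p₁, p₂ with components (cos φ cos λ, cos φ sin λ, sin φ).
The central angle between the endpoints is δ = arccos(p₁·p₂) ≈ 1.002 rad (57.4°).
Interpolate at f = 0.39 with slerp weights a = sin((1−f)δ)/sin δ ≈ 0.681, b = sin(fδ)/sin δ ≈ 0.452.
p = a·p₁ + b·p₂ ≈ (0.143, 0.762, 0.632); φ = arcsin(p_z) ≈ 39.17°, λ = atan2(p_y, p_x) ≈ 79.37°.

≈ lat 39°N, lon 79°E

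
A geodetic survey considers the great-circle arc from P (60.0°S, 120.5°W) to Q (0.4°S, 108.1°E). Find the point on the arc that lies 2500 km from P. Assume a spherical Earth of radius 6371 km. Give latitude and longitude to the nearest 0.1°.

From cos δ = sin φ₁ sin φ₂ + cos φ₁ cos φ₂ cos Δλ, the central angle is δ ≈ 1.901 rad (108.9°). The total great-circle distance is δ·R ≈ 1.901 × 6371 ≈ 12114 km, so the target fraction is f = 2500/12114 ≈ 0.206.
Interpolate at f ≈ 0.206 with slerp weights a = sin((1−f)δ)/sin δ ≈ 1.055, b = sin(fδ)/sin δ ≈ 0.404.
p = a·p₁ + b·p₂ ≈ (-0.393, -0.070, -0.917); φ = arcsin(p_z) ≈ -66.45°, λ = atan2(p_y, p_x) ≈ -169.86°.

≈ (66.4°S, 169.9°W)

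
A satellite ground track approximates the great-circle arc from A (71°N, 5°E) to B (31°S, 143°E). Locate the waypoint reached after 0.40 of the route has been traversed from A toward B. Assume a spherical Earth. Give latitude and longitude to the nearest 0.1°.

≈ (46.0°N, 117.5°E)

The haversine formula gives a central angle δ ≈ 2.338 rad (134.0°) between the endpoints.
Interpolate at f = 0.40 with slerp weights a = sin((1−f)δ)/sin δ ≈ 1.370, b = sin(fδ)/sin δ ≈ 1.118.
p = a·p₁ + b·p₂ ≈ (-0.321, 0.616, 0.719); φ = arcsin(p_z) ≈ 46.01°, λ = atan2(p_y, p_x) ≈ 117.55°.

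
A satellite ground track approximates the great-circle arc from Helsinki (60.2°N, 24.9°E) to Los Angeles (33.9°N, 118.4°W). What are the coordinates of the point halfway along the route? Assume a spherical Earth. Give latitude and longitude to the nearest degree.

Convert each endpoint to a unit vector on the sphere (x = cos φ cos λ, y = cos φ sin λ, z = sin φ).
The central angle between the endpoints is δ = arccos(p₁·p₂) ≈ 1.417 rad (81.2°).
Interpolate at f = 1/2 with slerp weights a = sin((1−f)δ)/sin δ ≈ 0.658, b = sin(fδ)/sin δ ≈ 0.658.
p = a·p₁ + b·p₂ ≈ (0.037, -0.343, 0.939); φ = arcsin(p_z) ≈ 69.82°, λ = atan2(p_y, p_x) ≈ -83.86°.

≈ 70°N, 84°W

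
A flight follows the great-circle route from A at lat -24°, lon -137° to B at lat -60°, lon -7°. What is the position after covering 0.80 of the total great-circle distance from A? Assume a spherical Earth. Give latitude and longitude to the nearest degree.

From cos δ = sin φ₁ sin φ₂ + cos φ₁ cos φ₂ cos Δλ, the central angle is δ ≈ 1.512 rad (86.6°).
Interpolate at f = 0.80 with slerp weights a = sin((1−f)δ)/sin δ ≈ 0.298, b = sin(fδ)/sin δ ≈ 0.937.
p = a·p₁ + b·p₂ ≈ (0.266, -0.243, -0.933); φ = arcsin(p_z) ≈ -68.89°, λ = atan2(p_y, p_x) ≈ -42.44°.

≈ lat -69°, lon -42°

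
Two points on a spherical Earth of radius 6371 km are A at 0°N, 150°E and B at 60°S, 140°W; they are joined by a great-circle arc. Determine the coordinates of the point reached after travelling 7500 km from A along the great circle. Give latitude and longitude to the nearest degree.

From cos δ = sin φ₁ sin φ₂ + cos φ₁ cos φ₂ cos Δλ, the central angle is δ ≈ 1.399 rad (80.2°). The total great-circle distance is δ·R ≈ 1.399 × 6371 ≈ 8913 km, so the target fraction is f = 7500/8913 ≈ 0.841.
Interpolate at f ≈ 0.841 with slerp weights a = sin((1−f)δ)/sin δ ≈ 0.223, b = sin(fδ)/sin δ ≈ 0.937.
p = a·p₁ + b·p₂ ≈ (-0.552, -0.190, -0.812); φ = arcsin(p_z) ≈ -54.27°, λ = atan2(p_y, p_x) ≈ -161.05°.

≈ 54°S, 161°W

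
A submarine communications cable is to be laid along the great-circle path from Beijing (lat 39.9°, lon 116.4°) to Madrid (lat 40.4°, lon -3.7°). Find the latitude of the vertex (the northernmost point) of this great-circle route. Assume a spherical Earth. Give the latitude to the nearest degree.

≈ 59°

The great circle lies in the plane with unit normal n̂ = (p₁ × p₂)/|p₁ × p₂|.
Here n̂_z ≈ -0.509; the vertex latitude is φ_max = arccos|n̂_z| ≈ 59.4°.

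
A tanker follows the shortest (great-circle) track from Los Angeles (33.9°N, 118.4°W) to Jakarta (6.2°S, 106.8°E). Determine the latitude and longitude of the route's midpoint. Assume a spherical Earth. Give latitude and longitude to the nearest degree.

Convert each endpoint to a unit vector on the sphere (x = cos φ cos λ, y = cos φ sin λ, z = sin φ).
The central angle between the endpoints is δ = arccos(p₁·p₂) ≈ 2.267 rad (129.9°).
Interpolate at f = 1/2 with slerp weights a = sin((1−f)δ)/sin δ ≈ 1.181, b = sin(fδ)/sin δ ≈ 1.181.
p = a·p₁ + b·p₂ ≈ (-0.806, 0.262, 0.531); φ = arcsin(p_z) ≈ 32.09°, λ = atan2(p_y, p_x) ≈ 162.00°.

≈ (32°N, 162°E)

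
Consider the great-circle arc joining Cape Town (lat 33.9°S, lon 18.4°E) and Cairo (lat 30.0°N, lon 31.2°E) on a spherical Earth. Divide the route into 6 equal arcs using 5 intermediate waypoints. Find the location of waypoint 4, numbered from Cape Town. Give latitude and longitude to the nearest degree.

≈ lat 9°N, lon 27°E

Convert each endpoint to a unit vector on the sphere (x = cos φ cos λ, y = cos φ sin λ, z = sin φ).
The central angle between the endpoints is δ = arccos(p₁·p₂) ≈ 1.135 rad (65.0°).
Interpolate at f = 4/6 with slerp weights a = sin((1−f)δ)/sin δ ≈ 0.407, b = sin(fδ)/sin δ ≈ 0.757.
p = a·p₁ + b·p₂ ≈ (0.882, 0.446, 0.151); φ = arcsin(p_z) ≈ 8.71°, λ = atan2(p_y, p_x) ≈ 26.85°.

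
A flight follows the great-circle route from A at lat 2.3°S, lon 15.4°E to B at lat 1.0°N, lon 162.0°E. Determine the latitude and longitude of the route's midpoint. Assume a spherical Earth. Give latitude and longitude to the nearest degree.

≈ lat 2°S, lon 89°E

Write both endpoints as unit vectors p₁, p₂ with components (cos φ cos λ, cos φ sin λ, sin φ).
The central angle between the endpoints is δ = arccos(p₁·p₂) ≈ 2.558 rad (146.6°).
Interpolate at f = 1/2 with slerp weights a = sin((1−f)δ)/sin δ ≈ 1.739, b = sin(fδ)/sin δ ≈ 1.739.
p = a·p₁ + b·p₂ ≈ (0.022, 0.999, -0.039); φ = arcsin(p_z) ≈ -2.26°, λ = atan2(p_y, p_x) ≈ 88.76°.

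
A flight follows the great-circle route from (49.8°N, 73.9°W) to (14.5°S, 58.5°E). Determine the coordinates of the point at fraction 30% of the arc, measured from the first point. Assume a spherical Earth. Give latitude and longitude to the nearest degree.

Convert each endpoint to a unit vector on the sphere (x = cos φ cos λ, y = cos φ sin λ, z = sin φ).
The central angle between the endpoints is δ = arccos(p₁·p₂) ≈ 2.230 rad (127.8°).
Interpolate at f = 0.30 with slerp weights a = sin((1−f)δ)/sin δ ≈ 1.265, b = sin(fδ)/sin δ ≈ 0.785.
p = a·p₁ + b·p₂ ≈ (0.623, -0.137, 0.770); φ = arcsin(p_z) ≈ 50.34°, λ = atan2(p_y, p_x) ≈ -12.38°.

≈ (50°N, 12°W)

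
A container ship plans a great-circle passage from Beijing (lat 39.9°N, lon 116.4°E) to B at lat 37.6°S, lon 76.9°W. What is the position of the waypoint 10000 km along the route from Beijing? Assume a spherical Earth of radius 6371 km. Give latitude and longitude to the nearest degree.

≈ lat 6°N, lon 148°W

Convert each endpoint to a unit vector on the sphere (x = cos φ cos λ, y = cos φ sin λ, z = sin φ).
The central angle between the endpoints is δ = arccos(p₁·p₂) ≈ 2.956 rad (169.4°). The total great-circle distance is δ·R ≈ 2.956 × 6371 ≈ 18835 km, so the target fraction is f = 10000/18835 ≈ 0.531.
Interpolate at f ≈ 0.531 with slerp weights a = sin((1−f)δ)/sin δ ≈ 5.338, b = sin(fδ)/sin δ ≈ 5.429.
p = a·p₁ + b·p₂ ≈ (-0.846, -0.522, 0.111); φ = arcsin(p_z) ≈ 6.38°, λ = atan2(p_y, p_x) ≈ -148.32°.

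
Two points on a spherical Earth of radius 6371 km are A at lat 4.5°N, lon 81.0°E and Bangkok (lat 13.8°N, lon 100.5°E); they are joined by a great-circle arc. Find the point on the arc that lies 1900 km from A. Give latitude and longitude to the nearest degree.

The haversine formula gives a central angle δ ≈ 0.373 rad (21.4°) between the endpoints. The total great-circle distance is δ·R ≈ 0.373 × 6371 ≈ 2375 km, so the target fraction is f = 1900/2375 ≈ 0.800.
Interpolate at f ≈ 0.800 with slerp weights a = sin((1−f)δ)/sin δ ≈ 0.204, b = sin(fδ)/sin δ ≈ 0.807.
p = a·p₁ + b·p₂ ≈ (-0.111, 0.972, 0.208); φ = arcsin(p_z) ≈ 12.03°, λ = atan2(p_y, p_x) ≈ 96.51°.

≈ lat 12°N, lon 97°E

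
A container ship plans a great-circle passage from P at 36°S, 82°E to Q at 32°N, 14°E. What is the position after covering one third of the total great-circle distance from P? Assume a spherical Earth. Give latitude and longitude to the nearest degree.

From cos δ = sin φ₁ sin φ₂ + cos φ₁ cos φ₂ cos Δλ, the central angle is δ ≈ 1.625 rad (93.1°).
Interpolate at f = 1/3 with slerp weights a = sin((1−f)δ)/sin δ ≈ 0.885, b = sin(fδ)/sin δ ≈ 0.516.
p = a·p₁ + b·p₂ ≈ (0.525, 0.815, -0.246); φ = arcsin(p_z) ≈ -14.27°, λ = atan2(p_y, p_x) ≈ 57.23°.

≈ 14°S, 57°E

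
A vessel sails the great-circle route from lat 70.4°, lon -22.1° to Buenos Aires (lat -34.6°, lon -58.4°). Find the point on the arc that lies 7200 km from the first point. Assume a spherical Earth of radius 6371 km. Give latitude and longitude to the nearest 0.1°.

≈ lat 8.1°, lon -50.0°

The haversine formula gives a central angle δ ≈ 1.889 rad (108.2°) between the endpoints. The total great-circle distance is δ·R ≈ 1.889 × 6371 ≈ 12032 km, so the target fraction is f = 7200/12032 ≈ 0.598.
Interpolate at f ≈ 0.598 with slerp weights a = sin((1−f)δ)/sin δ ≈ 0.724, b = sin(fδ)/sin δ ≈ 0.952.
p = a·p₁ + b·p₂ ≈ (0.636, -0.759, 0.141); φ = arcsin(p_z) ≈ 8.13°, λ = atan2(p_y, p_x) ≈ -50.05°.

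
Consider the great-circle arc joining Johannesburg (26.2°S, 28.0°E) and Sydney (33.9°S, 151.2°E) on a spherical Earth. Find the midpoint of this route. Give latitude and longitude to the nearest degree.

≈ 51°S, 85°E

The haversine formula gives a central angle δ ≈ 1.733 rad (99.3°) between the endpoints.
Interpolate at f = 1/2 with slerp weights a = sin((1−f)δ)/sin δ ≈ 0.772, b = sin(fδ)/sin δ ≈ 0.772.
p = a·p₁ + b·p₂ ≈ (0.050, 0.634, -0.772); φ = arcsin(p_z) ≈ -50.50°, λ = atan2(p_y, p_x) ≈ 85.48°.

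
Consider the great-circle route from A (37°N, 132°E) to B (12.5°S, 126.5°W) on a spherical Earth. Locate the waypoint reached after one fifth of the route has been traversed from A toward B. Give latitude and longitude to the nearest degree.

≈ (33°N, 158°E)

Write both endpoints as unit vectors p₁, p₂ with components (cos φ cos λ, cos φ sin λ, sin φ).
The central angle between the endpoints is δ = arccos(p₁·p₂) ≈ 1.861 rad (106.6°).
Interpolate at f = 1/5 with slerp weights a = sin((1−f)δ)/sin δ ≈ 1.040, b = sin(fδ)/sin δ ≈ 0.379.
p = a·p₁ + b·p₂ ≈ (-0.776, 0.319, 0.544); φ = arcsin(p_z) ≈ 32.94°, λ = atan2(p_y, p_x) ≈ 157.63°.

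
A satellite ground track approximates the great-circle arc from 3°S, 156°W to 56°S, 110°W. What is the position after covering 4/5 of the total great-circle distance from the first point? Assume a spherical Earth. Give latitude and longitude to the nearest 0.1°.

≈ 47.1°S, 125.1°W

From cos δ = sin φ₁ sin φ₂ + cos φ₁ cos φ₂ cos Δλ, the central angle is δ ≈ 1.125 rad (64.4°).
Interpolate at f = 4/5 with slerp weights a = sin((1−f)δ)/sin δ ≈ 0.247, b = sin(fδ)/sin δ ≈ 0.868.
p = a·p₁ + b·p₂ ≈ (-0.392, -0.557, -0.733); φ = arcsin(p_z) ≈ -47.11°, λ = atan2(p_y, p_x) ≈ -125.13°.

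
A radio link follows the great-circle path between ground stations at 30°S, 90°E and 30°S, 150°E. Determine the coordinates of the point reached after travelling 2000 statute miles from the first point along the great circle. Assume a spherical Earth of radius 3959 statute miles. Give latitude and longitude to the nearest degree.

≈ 34°S, 124°E

Write both endpoints as unit vectors p₁, p₂ with components (cos φ cos λ, cos φ sin λ, sin φ).
The central angle between the endpoints is δ = arccos(p₁·p₂) ≈ 0.896 rad (51.3°). The total great-circle distance is δ·R ≈ 0.896 × 3959 ≈ 3546 mi, so the target fraction is f = 2000/3546 ≈ 0.564.
Interpolate at f ≈ 0.564 with slerp weights a = sin((1−f)δ)/sin δ ≈ 0.488, b = sin(fδ)/sin δ ≈ 0.620.
p = a·p₁ + b·p₂ ≈ (-0.465, 0.691, -0.554); φ = arcsin(p_z) ≈ -33.63°, λ = atan2(p_y, p_x) ≈ 123.95°.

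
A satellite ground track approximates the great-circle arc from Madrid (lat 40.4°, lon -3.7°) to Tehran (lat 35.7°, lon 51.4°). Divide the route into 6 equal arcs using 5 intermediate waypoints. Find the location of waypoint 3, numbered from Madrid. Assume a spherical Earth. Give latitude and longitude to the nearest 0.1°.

The haversine formula gives a central angle δ ≈ 0.749 rad (42.9°) between the endpoints.
Interpolate at f = 3/6 with slerp weights a = sin((1−f)δ)/sin δ ≈ 0.537, b = sin(fδ)/sin δ ≈ 0.537.
p = a·p₁ + b·p₂ ≈ (0.681, 0.315, 0.662); φ = arcsin(p_z) ≈ 41.43°, λ = atan2(p_y, p_x) ≈ 24.81°.

≈ lat 41.4°, lon 24.8°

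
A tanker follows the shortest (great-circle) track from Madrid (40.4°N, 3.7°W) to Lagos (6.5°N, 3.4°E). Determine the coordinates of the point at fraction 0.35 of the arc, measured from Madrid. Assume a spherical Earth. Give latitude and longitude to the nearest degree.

≈ 29°N, 1°W

Convert each endpoint to a unit vector on the sphere (x = cos φ cos λ, y = cos φ sin λ, z = sin φ).
The central angle between the endpoints is δ = arccos(p₁·p₂) ≈ 0.602 rad (34.5°).
Interpolate at f = 0.35 with slerp weights a = sin((1−f)δ)/sin δ ≈ 0.673, b = sin(fδ)/sin δ ≈ 0.369.
p = a·p₁ + b·p₂ ≈ (0.878, -0.011, 0.478); φ = arcsin(p_z) ≈ 28.57°, λ = atan2(p_y, p_x) ≈ -0.74°.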